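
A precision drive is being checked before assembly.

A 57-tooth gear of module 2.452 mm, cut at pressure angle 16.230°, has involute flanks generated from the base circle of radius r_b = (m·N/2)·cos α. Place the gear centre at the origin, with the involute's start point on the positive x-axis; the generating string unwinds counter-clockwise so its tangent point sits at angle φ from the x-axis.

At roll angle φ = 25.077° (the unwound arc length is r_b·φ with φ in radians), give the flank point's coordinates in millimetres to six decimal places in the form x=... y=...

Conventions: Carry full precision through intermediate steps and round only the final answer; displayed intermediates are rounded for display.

class = single-mesh tooth geometry [base-circle involute, m = 2.452, 57T]
pitch radius r_p = m·N/2 = 2.452·57/2 = 69.882000
base radius r_b = r_p·cos α = 69.882000·cos 16.230° = 67.097026
roll angle φ = 25.077° = 0.43767622 rad
x = r_b·(cos φ + φ·sin φ) = 73.219085
y = r_b·(sin φ − φ·cos φ) = 1.839495

x=73.219085 y=1.839495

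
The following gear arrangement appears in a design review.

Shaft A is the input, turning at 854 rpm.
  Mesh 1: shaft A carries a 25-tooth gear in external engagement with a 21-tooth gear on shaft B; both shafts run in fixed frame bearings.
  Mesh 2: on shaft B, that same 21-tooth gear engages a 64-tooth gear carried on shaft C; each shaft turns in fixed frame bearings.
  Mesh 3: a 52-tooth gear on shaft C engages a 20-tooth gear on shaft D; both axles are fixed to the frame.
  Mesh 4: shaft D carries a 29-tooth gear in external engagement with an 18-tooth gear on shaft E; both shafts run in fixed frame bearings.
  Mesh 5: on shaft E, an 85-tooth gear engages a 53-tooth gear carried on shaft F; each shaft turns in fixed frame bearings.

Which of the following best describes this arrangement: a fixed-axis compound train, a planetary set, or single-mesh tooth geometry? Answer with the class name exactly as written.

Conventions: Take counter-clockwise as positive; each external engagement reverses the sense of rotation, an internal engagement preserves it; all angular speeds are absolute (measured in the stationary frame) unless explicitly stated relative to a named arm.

recognized (6 fixed axles, 5 meshes): fixed-axis compound train
classification: fixed-axis compound train

fixed-axis compound train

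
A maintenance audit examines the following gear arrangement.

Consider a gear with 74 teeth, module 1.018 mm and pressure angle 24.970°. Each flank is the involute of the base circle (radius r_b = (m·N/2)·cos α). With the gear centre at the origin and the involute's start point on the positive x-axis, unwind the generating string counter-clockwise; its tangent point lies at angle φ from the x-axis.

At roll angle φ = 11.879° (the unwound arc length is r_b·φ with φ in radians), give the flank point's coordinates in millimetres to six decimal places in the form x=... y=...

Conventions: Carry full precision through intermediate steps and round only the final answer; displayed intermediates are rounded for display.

x=34.871316 y=0.100998

recognized (one wheel, involute flank): single-mesh tooth geometry, m = 1.018, N = 74
pitch radius r_p = m·N/2 = 1.018·74/2 = 37.666000
base radius r_b = r_p·cos α = 37.666000·cos 24.970° = 34.145319
roll angle φ = 11.879° = 0.20732766 rad
x = r_b·(cos φ + φ·sin φ) = 34.871316
y = r_b·(sin φ − φ·cos φ) = 0.100998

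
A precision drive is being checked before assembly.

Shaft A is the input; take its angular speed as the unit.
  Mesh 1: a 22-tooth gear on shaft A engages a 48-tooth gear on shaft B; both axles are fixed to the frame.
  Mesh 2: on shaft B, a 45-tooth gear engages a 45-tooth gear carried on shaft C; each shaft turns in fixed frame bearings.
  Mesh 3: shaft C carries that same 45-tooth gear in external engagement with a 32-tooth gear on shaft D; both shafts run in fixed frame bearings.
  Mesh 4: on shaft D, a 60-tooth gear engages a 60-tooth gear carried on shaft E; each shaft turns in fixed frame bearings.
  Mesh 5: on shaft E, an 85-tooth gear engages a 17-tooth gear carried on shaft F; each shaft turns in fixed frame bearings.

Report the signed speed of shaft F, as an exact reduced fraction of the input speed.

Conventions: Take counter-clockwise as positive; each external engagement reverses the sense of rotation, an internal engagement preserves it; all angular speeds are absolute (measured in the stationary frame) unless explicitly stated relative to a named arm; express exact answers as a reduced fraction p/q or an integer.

5-mesh fixed-axis compound train (all bearings frame-fixed)
mesh 1 [22T→48T]: |ω|/ω_in = 1×22/48 = 11/24, sense flips to −
mesh 2 [45T→45T]: |ω|/ω_in = (11/24)×45/45 = 11/24, sense flips to +
mesh 3 [45T→32T]: |ω|/ω_in = (11/24)×45/32 = 165/256, sense flips to −
mesh 4 [60T→60T]: |ω|/ω_in = (165/256)×60/60 = 165/256, sense flips to +
mesh 5 [85T→17T]: |ω|/ω_in = (165/256)×85/17 = 825/256, sense flips to −
signed output speed (× input speed) = -825/256

-825/256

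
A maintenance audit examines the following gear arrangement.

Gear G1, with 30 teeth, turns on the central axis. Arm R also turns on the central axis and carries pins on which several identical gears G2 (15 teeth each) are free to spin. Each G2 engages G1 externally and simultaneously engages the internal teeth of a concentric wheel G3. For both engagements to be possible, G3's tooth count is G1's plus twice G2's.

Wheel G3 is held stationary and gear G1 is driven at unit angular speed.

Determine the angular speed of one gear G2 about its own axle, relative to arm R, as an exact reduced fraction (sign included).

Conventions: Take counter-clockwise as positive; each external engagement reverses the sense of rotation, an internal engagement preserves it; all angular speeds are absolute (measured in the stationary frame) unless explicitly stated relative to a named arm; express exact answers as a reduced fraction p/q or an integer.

class = planetary set [G3 = 30+2·15 = 60; Willis about the carrier]
ring teeth: 30 + 2·15 = 60
30(ω_sun−ω_arm) = −60(ω_ring−ω_arm),  ω_ring = 0, ω_sun = 1
30(1−ω_arm) = −60(0−ω_arm)  ⇒  90·ω_arm = 30  ⇒  ω_arm = 1/3
sun–planet mesh: 30·(1−1/3) = −15·(ω_p−ω_arm)  ⇒  ω_p−ω_arm = -4/3
exact speed ratio = -4/3

-4/3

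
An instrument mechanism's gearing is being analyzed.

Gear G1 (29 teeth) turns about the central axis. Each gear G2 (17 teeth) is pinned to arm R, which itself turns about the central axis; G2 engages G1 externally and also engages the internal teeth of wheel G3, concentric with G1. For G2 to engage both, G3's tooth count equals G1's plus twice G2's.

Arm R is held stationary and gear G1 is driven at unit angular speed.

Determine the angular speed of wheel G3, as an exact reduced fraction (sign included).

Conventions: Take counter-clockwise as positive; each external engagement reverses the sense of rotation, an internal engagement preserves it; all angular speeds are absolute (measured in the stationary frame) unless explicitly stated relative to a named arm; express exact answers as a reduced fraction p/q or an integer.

recognized (axles ride arm R): planetary set, 29/17/63 teeth
ring teeth: 29 + 2·17 = 63
29(ω_sun−ω_arm) = −63(ω_ring−ω_arm),  ω_arm = 0, ω_sun = 1
ω_ring = 0 − (29/63)(1−0) = -29/63
exact speed ratio = -29/63

-29/63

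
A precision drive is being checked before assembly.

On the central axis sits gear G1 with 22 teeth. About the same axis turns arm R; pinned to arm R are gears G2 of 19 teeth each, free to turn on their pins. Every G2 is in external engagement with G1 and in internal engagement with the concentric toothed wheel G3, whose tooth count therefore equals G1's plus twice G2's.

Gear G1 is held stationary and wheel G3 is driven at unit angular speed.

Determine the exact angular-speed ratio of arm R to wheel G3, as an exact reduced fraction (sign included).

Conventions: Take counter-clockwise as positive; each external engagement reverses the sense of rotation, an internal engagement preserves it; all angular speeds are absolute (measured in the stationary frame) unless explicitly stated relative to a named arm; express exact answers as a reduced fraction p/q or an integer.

topology: planetary set — G1 22T / G2 19T / G3 60T, arm = carrier (Willis)
ring teeth: 22 + 2·19 = 60
22(ω_sun−ω_arm) = −60(ω_ring−ω_arm),  ω_sun = 0, ω_ring = 1
22(0−ω_arm) = −60(1−ω_arm)  ⇒  82·ω_arm = 60  ⇒  ω_arm = 30/41
ω_out/ω_in = 30/41

30/41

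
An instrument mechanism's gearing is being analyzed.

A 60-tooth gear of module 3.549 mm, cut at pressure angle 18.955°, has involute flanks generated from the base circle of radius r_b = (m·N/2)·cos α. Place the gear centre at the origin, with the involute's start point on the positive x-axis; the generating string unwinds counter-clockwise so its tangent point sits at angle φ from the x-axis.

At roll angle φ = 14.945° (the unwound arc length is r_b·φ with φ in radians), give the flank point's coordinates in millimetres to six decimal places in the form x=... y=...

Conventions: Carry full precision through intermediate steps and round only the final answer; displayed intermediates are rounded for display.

recognized (one wheel, involute flank): single-mesh tooth geometry, m = 3.549, N = 60
pitch radius r_p = m·N/2 = 3.549·60/2 = 106.470000
base radius r_b = r_p·cos α = 106.470000·cos 18.955° = 100.696556
roll angle φ = 14.945° = 0.26083946 rad
x = r_b·(cos φ + φ·sin φ) = 104.064067
y = r_b·(sin φ − φ·cos φ) = 0.591637

x=104.064067 y=0.591637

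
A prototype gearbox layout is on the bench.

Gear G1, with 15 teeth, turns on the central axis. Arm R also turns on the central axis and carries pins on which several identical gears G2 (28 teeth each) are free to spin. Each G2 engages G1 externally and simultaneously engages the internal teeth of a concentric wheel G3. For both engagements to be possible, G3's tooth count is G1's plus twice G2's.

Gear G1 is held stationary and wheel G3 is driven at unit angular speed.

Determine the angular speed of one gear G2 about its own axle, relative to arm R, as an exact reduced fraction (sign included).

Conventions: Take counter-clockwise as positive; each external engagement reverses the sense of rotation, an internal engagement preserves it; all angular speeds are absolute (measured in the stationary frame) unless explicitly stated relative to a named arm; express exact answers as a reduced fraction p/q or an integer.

topology: planetary set — G1 15T / G2 28T / G3 71T, arm = carrier (Willis)
ring teeth: 15 + 2·28 = 71
15(ω_sun−ω_arm) = −71(ω_ring−ω_arm),  ω_sun = 0, ω_ring = 1
15(0−ω_arm) = −71(1−ω_arm)  ⇒  86·ω_arm = 71  ⇒  ω_arm = 71/86
sun–planet mesh: 15·(0−71/86) = −28·(ω_p−ω_arm)  ⇒  ω_p−ω_arm = 1065/2408
exact speed ratio = 1065/2408

1065/2408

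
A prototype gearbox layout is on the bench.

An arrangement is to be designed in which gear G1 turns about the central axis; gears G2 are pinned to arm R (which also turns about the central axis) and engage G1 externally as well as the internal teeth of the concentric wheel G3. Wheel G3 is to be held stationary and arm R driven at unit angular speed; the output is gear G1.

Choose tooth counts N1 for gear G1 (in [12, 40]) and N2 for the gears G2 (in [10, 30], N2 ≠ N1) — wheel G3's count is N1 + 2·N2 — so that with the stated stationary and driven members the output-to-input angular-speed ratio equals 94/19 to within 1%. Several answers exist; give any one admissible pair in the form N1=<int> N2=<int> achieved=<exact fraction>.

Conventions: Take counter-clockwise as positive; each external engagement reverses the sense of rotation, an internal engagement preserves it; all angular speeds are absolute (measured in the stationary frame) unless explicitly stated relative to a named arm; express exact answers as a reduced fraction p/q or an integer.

class = planetary set [ratio 94/19 wanted; Willis about the carrier]
Willis with ω_ring = 0: ω_sun/ω_arm = (N1+N3)/N1; set equal to 94/19  ⇒  N3/N1 = 94/19 − 1 = 75/19
N3 = N1 + 2·N2  ⇒  N2/N1 = (N3/N1 − 1)/2 = (75/19 − 1)/2 = 28/19
smallest multiple with N1 ≥ 12 and N2 ≥ 10: k = 1  ⇒  N1 = 1·19 = 19, N2 = 1·28 = 28 (N1 ≤ 40, N2 ≤ 30, N2 ≠ N1 ✓), N3 = 19 + 2·28 = 75
check: (N1+N3)/N1 with N1 = 19, N3 = 75 gives 94/19; |achieved − target| = 0 ≤ 47/950 ✓

N1=19 N2=28 achieved=94/19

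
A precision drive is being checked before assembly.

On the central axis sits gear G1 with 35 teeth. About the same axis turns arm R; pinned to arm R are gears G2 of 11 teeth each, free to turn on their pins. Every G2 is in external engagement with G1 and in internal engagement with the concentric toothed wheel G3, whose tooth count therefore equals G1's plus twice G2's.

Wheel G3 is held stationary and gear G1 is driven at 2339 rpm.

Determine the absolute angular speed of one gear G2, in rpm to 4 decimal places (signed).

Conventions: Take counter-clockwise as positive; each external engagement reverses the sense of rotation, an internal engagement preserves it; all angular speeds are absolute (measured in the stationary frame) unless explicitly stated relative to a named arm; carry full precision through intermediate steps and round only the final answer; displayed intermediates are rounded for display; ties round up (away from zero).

-3721.1364 rpm

recognized (axles ride arm R): planetary set, 35/11/57 teeth
normalise by the input: solve with ω_sun = 1, then scale by 2339 rpm
ring teeth: 35 + 2·11 = 57
35(ω_sun−ω_arm) = −57(ω_ring−ω_arm),  ω_ring = 0, ω_sun = 1
35(1−ω_arm) = −57(0−ω_arm)  ⇒  92·ω_arm = 35  ⇒  ω_arm = 35/92
sun–planet mesh: 35·(1−35/92) = −11·(ω_p−ω_arm)  ⇒  ω_p−ω_arm = -1995/1012
ω_p = 35/92 − 1995/1012 = -35/22
scale: ω_p = -35/22 × 2339 rpm = -3721.1364 rpm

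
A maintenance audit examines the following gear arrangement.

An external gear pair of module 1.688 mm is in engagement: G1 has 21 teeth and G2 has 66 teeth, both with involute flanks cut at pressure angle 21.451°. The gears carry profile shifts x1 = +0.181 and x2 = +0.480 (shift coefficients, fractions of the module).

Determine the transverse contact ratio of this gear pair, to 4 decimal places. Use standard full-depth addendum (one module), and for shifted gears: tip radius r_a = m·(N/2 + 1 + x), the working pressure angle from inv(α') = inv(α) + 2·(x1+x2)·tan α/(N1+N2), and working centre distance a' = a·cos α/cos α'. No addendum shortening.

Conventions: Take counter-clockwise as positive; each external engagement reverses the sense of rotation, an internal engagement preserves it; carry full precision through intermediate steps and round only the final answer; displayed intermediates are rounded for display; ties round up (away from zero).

class = single-mesh tooth geometry [involute pair 21T × 66T, m = 1.688]
base radii: r_b1 = 16.496270, r_b2 = 51.845421
tip radii: r_a1 = 19.717528, r_a2 = 58.202240
inv(α') = inv(21.451°) + 2·(+0.181+0.480)·tan α/(21+66) = 0.02450294  ⇒  α' = 23.45229°
a' = a·cos α / cos α' = 73.4280·cos 21.451°/cos 23.45229° = 74.495645
action lengths: √(r_a1²−r_b1²) = 10.800647, √(r_a2²−r_b2²) = 26.449066
base pitch p_b = π·m·cos α = 4.935673
CR = (10.800647 + 26.449066 − 74.495645·sin 23.45229°)/4.935673 = 1.540122
contact ratio ≈ 1.5401

1.5401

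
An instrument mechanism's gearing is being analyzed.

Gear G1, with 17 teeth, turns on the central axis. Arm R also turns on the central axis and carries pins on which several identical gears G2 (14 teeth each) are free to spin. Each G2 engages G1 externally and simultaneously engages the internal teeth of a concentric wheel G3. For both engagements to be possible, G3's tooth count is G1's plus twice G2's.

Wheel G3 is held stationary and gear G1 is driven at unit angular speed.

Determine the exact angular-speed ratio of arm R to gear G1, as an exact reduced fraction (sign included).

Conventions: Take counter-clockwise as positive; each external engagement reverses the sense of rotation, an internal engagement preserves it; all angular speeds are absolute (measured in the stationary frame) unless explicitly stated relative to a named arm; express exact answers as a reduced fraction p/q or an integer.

17/62

class = planetary set [G3 = 17+2·14 = 45; Willis about the carrier]
ring teeth: 17 + 2·14 = 45
17(ω_sun−ω_arm) = −45(ω_ring−ω_arm),  ω_ring = 0, ω_sun = 1
17(1−ω_arm) = −45(0−ω_arm)  ⇒  62·ω_arm = 17  ⇒  ω_arm = 17/62
ω_out/ω_in = 17/62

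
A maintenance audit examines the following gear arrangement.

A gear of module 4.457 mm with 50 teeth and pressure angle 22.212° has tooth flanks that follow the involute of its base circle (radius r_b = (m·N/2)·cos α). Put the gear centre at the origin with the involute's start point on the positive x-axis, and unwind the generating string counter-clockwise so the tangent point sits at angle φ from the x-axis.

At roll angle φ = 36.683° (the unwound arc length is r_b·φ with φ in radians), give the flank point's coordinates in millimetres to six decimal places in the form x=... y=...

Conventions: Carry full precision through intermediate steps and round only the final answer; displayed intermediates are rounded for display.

recognized (one wheel, involute flank): single-mesh tooth geometry, m = 4.457, N = 50
pitch radius r_p = m·N/2 = 4.457·50/2 = 111.425000
base radius r_b = r_p·cos α = 111.425000·cos 22.212° = 103.156310
roll angle φ = 36.683° = 0.64023913 rad
x = r_b·(cos φ + φ·sin φ) = 122.180769
y = r_b·(sin φ − φ·cos φ) = 8.659517

x=122.180769 y=8.659517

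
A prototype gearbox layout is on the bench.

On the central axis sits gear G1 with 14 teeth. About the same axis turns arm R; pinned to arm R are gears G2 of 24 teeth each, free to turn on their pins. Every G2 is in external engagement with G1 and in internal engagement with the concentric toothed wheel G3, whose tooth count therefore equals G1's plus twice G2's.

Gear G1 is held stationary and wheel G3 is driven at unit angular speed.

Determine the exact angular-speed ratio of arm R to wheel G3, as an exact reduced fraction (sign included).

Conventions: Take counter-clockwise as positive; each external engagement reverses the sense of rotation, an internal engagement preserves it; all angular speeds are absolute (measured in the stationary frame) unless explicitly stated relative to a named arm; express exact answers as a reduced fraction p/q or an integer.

31/38

planetary set (14T centre, 24T on arm, 62T internal) — Willis relation
ring teeth: 14 + 2·24 = 62
14(ω_sun−ω_arm) = −62(ω_ring−ω_arm),  ω_sun = 0, ω_ring = 1
14(0−ω_arm) = −62(1−ω_arm)  ⇒  76·ω_arm = 62  ⇒  ω_arm = 31/38
ω_out/ω_in = 31/38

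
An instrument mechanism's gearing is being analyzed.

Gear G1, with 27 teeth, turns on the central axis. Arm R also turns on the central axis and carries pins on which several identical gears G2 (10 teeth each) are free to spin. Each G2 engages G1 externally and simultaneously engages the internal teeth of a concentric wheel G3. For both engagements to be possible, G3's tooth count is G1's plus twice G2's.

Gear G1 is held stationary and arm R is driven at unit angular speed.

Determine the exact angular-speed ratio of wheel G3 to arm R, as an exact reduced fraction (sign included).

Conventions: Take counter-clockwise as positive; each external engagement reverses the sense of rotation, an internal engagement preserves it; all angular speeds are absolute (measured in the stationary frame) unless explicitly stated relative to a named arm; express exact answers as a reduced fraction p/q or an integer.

class = planetary set [G3 = 27+2·10 = 47; Willis about the carrier]
ring teeth: 27 + 2·10 = 47
27(ω_sun−ω_arm) = −47(ω_ring−ω_arm),  ω_sun = 0, ω_arm = 1
ω_ring = 1 − (27/47)(0−1) = 74/47
ω_out/ω_in = 74/47

74/47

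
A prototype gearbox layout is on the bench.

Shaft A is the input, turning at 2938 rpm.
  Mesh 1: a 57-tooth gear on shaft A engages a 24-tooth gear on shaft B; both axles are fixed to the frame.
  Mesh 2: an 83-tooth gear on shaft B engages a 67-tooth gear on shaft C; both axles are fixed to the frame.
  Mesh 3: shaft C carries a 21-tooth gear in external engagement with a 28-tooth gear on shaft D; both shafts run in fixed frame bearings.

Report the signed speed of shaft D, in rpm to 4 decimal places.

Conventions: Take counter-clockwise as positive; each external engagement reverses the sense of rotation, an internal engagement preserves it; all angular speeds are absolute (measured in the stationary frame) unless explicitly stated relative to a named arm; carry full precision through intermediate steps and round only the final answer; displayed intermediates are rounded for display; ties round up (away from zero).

-6483.0588 rpm

class = fixed-axis compound train [3 meshes; 3 ratios multiply, 3 sense flips]
mesh 1 [57T→24T]: ω = 2938.0000×57/24 = 6977.7500 rpm, sense flips to −
mesh 2 [83T→67T]: ω = 6977.7500×83/67 = 8644.0784 rpm, sense flips to +
mesh 3 [21T→28T]: ω = 8644.0784×21/28 = 6483.0588 rpm, sense flips to −
signed output speed = -6483.0588 rpm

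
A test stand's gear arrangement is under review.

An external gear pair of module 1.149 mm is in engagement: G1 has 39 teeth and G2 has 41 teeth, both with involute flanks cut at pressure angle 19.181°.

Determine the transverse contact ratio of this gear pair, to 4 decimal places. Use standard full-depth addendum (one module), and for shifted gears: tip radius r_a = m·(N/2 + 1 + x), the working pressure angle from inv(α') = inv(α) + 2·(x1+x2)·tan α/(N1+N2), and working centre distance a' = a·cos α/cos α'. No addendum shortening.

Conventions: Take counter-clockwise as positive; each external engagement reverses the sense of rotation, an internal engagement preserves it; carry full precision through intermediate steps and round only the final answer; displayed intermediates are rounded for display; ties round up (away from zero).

1.7550

single-mesh involute tooth geometry (39T engaging 41T at module 1.149)
base radii: r_b1 = 21.161667, r_b2 = 22.246881
tip radii: r_a1 = 23.554500, r_a2 = 24.703500
no profile shift: α' = α, a' = a
action lengths: √(r_a1²−r_b1²) = 10.343999, √(r_a2²−r_b2²) = 10.739609
base pitch p_b = π·m·cos α = 3.409299
CR = (10.343999 + 10.739609 − 45.960000·sin 19.18100°)/3.409299 = 1.754991
contact ratio ≈ 1.7550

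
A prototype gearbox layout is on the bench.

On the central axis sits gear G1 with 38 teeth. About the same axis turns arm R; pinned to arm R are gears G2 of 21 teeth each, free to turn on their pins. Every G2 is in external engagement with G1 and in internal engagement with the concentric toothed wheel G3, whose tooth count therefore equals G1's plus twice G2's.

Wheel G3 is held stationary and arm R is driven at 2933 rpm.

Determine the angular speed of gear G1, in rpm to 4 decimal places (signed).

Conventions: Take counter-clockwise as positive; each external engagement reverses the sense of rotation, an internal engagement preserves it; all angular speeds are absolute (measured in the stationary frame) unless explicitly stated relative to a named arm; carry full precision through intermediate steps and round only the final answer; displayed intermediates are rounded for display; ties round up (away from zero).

planetary set (38T centre, 21T on arm, 80T internal) — Willis relation
normalise by the input: solve with ω_arm = 1, then scale by 2933 rpm
ring teeth: 38 + 2·21 = 80
38(ω_sun−ω_arm) = −80(ω_ring−ω_arm),  ω_ring = 0, ω_arm = 1
ω_sun = 1 − (80/38)(0−1) = 59/19
scale: ω_sun = 59/19 × 2933 rpm = +9107.7368 rpm

+9107.7368 rpm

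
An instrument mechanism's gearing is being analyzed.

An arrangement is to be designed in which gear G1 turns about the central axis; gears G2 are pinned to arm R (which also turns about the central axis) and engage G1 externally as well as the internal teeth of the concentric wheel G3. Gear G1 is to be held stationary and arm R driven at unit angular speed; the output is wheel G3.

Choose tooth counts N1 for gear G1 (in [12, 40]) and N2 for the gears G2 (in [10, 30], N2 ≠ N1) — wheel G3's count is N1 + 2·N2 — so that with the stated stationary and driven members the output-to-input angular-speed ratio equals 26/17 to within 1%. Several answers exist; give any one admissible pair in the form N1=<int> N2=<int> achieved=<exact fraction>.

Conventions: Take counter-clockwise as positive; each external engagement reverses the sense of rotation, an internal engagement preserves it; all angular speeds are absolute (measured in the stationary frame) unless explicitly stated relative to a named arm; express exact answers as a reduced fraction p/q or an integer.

N1=27 N2=12 achieved=26/17

topology: planetary set — design target 26/17, arm = carrier (Willis)
Willis with ω_sun = 0: ω_ring/ω_arm = (N1+N3)/N3; set equal to 26/17  ⇒  N3/N1 = 1/(26/17 − 1) = 17/9
N3 = N1 + 2·N2  ⇒  N2/N1 = (N3/N1 − 1)/2 = (17/9 − 1)/2 = 4/9
smallest multiple with N1 ≥ 12 and N2 ≥ 10: k = 3  ⇒  N1 = 3·9 = 27, N2 = 3·4 = 12 (N1 ≤ 40, N2 ≤ 30, N2 ≠ N1 ✓), N3 = 27 + 2·12 = 51
check: (N1+N3)/N3 with N1 = 27, N3 = 51 gives 26/17; |achieved − target| = 0 ≤ 13/850 ✓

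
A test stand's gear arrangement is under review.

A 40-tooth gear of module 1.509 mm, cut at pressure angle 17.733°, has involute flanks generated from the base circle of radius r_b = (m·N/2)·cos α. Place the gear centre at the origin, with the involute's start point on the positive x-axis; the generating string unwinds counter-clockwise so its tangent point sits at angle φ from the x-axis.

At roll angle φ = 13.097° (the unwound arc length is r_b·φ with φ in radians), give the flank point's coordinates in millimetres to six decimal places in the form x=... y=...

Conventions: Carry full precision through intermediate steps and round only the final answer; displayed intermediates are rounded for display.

x=29.487263 y=0.113850

class = single-mesh tooth geometry [base-circle involute, m = 1.509, 40T]
pitch radius r_p = m·N/2 = 1.509·40/2 = 30.180000
base radius r_b = r_p·cos α = 30.180000·cos 17.733° = 28.746034
roll angle φ = 13.097° = 0.22858577 rad
x = r_b·(cos φ + φ·sin φ) = 29.487263
y = r_b·(sin φ − φ·cos φ) = 0.113850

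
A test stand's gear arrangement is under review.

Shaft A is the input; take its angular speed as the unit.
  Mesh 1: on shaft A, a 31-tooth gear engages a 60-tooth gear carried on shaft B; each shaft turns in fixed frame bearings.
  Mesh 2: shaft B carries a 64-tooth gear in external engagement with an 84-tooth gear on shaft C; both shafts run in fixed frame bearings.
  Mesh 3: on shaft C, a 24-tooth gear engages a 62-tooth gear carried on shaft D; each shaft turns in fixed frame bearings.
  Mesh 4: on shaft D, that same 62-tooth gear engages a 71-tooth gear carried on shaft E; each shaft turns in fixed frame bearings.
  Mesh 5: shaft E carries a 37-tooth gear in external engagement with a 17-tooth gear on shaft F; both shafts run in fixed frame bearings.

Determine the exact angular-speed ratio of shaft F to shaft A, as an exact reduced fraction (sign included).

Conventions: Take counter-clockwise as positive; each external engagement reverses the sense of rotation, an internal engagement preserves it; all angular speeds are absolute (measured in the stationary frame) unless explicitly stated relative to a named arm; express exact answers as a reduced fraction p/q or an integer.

class = fixed-axis compound train [5 meshes; 5 ratios multiply, 5 sense flips]
mesh 1 [31T→60T]: running ratio 31/60, sense −
mesh 2 [64T→84T]: running ratio 124/315, sense +
mesh 3 [24T→62T]: running ratio 16/105, sense −
mesh 4 [62T→71T]: running ratio 992/7455, sense +
mesh 5 [37T→17T]: running ratio 36704/126735, sense −
ω_out/ω_in = -36704/126735

-36704/126735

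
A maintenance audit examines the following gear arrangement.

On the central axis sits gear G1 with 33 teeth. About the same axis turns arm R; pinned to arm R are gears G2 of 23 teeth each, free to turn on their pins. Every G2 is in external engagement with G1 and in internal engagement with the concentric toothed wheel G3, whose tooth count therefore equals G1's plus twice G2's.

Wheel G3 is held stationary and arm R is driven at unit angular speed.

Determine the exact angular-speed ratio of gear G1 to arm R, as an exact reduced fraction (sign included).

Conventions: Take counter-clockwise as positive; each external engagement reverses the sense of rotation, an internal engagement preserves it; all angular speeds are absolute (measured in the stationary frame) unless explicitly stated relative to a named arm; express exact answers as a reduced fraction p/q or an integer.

class = planetary set [G3 = 33+2·23 = 79; Willis about the carrier]
ring teeth: 33 + 2·23 = 79
33(ω_sun−ω_arm) = −79(ω_ring−ω_arm),  ω_ring = 0, ω_arm = 1
ω_sun = 1 − (79/33)(0−1) = 112/33
ω_out/ω_in = 112/33

112/33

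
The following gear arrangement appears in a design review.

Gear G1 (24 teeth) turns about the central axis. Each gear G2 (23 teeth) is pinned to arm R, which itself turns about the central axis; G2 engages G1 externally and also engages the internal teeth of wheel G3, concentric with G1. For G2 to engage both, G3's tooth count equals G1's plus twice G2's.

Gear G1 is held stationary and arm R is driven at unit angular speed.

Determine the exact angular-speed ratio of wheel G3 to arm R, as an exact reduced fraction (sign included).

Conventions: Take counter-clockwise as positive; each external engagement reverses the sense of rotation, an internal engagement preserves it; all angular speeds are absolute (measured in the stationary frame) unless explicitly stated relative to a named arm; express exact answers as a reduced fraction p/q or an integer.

planetary set (24T centre, 23T on arm, 70T internal) — Willis relation
ring teeth: 24 + 2·23 = 70
24(ω_sun−ω_arm) = −70(ω_ring−ω_arm),  ω_sun = 0, ω_arm = 1
ω_ring = 1 − (24/70)(0−1) = 47/35
ω_out/ω_in = 47/35

47/35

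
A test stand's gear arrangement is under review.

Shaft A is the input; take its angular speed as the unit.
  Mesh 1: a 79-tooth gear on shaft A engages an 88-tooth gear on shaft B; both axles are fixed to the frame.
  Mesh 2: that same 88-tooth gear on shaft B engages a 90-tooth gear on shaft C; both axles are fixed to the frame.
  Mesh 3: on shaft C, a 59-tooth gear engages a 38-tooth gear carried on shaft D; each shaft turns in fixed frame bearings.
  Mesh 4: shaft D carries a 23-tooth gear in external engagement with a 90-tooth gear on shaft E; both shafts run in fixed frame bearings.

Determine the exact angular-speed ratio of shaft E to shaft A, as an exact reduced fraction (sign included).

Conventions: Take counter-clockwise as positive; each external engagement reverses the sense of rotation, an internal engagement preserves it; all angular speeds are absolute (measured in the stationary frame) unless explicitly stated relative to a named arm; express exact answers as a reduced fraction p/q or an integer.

107203/307800

class = fixed-axis compound train [4 meshes; 4 ratios multiply, 4 sense flips]
mesh 1 [79T→88T]: running ratio 79/88, sense −
mesh 2 [88T→90T]: running ratio 79/90, sense +
mesh 3 [59T→38T]: running ratio 4661/3420, sense −
mesh 4 [23T→90T]: running ratio 107203/307800, sense +
ω_out/ω_in = 107203/307800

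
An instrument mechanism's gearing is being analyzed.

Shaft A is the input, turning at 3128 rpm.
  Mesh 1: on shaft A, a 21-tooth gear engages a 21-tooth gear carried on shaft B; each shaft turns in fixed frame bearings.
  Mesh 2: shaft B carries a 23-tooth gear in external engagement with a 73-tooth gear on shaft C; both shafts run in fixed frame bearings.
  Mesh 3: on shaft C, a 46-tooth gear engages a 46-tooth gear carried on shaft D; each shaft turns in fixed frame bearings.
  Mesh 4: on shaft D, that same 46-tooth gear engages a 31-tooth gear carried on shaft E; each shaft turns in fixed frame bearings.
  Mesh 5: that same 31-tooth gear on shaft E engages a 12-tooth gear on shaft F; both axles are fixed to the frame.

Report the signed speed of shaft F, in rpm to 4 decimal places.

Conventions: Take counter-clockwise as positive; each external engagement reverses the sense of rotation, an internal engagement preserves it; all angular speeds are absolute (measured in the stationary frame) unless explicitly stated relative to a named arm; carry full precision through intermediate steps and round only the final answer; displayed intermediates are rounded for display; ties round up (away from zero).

-3777.8813 rpm

5-mesh fixed-axis compound train (all bearings frame-fixed)
mesh 1 [21T→21T]: ω = 3128.0000×21/21 = 3128.0000 rpm, sense flips to −
mesh 2 [23T→73T]: ω = 3128.0000×23/73 = 985.5342 rpm, sense flips to +
mesh 3 [46T→46T]: ω = 985.5342×46/46 = 985.5342 rpm, sense flips to −
mesh 4 [46T→31T]: ω = 985.5342×46/31 = 1462.4057 rpm, sense flips to +
mesh 5 [31T→12T]: ω = 1462.4057×31/12 = 3777.8813 rpm, sense flips to −
signed output speed = -3777.8813 rpm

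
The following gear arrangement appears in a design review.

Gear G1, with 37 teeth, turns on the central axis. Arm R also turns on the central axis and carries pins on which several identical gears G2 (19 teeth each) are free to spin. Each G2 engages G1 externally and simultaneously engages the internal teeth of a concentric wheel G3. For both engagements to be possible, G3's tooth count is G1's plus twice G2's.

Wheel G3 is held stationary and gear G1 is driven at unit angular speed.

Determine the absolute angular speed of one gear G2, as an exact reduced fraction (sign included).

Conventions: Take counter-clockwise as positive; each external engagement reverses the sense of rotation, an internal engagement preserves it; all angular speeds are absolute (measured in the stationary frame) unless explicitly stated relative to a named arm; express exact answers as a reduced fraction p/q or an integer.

-37/38

class = planetary set [G3 = 37+2·19 = 75; Willis about the carrier]
ring teeth: 37 + 2·19 = 75
37(ω_sun−ω_arm) = −75(ω_ring−ω_arm),  ω_ring = 0, ω_sun = 1
37(1−ω_arm) = −75(0−ω_arm)  ⇒  112·ω_arm = 37  ⇒  ω_arm = 37/112
sun–planet mesh: 37·(1−37/112) = −19·(ω_p−ω_arm)  ⇒  ω_p−ω_arm = -2775/2128
ω_p = 37/112 − 2775/2128 = -37/38
exact speed ratio = -37/38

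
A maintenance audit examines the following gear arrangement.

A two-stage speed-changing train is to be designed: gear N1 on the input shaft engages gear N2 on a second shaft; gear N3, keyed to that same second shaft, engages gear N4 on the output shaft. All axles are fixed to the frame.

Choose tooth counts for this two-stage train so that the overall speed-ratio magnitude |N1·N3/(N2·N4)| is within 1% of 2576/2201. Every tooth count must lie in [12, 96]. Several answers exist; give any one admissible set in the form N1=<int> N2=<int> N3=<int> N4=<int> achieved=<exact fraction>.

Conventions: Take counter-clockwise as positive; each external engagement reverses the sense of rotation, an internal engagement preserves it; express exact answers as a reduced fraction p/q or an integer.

N1=28 N2=31 N3=92 N4=71 achieved=2576/2201

design class (target 2576/2201): fixed-axis compound train
target = 2576/2201 in lowest terms: an exact hit needs N1·N3 = k·2576 and N2·N4 = k·2201 for one integer k, every count in [12, 96]; additionally prefer no 1:1 stage (N1 ≠ N2, N3 ≠ N4)
k = 1: N1·N3 = 2576 = 28·92, N2·N4 = 2201 = 31·71
achieved = 28·92/(31·71) = 2576/2201; |achieved − target| = 0 ≤ 644/55025 ✓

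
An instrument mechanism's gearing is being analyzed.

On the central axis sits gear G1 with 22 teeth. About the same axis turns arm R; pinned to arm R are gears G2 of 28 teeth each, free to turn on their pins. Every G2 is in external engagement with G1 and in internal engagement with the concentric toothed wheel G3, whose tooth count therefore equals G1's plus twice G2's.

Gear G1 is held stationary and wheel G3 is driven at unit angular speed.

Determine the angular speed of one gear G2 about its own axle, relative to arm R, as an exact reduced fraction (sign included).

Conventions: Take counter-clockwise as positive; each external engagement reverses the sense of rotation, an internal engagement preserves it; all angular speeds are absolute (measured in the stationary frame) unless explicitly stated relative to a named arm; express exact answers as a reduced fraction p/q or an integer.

topology: planetary set — G1 22T / G2 28T / G3 78T, arm = carrier (Willis)
ring teeth: 22 + 2·28 = 78
22(ω_sun−ω_arm) = −78(ω_ring−ω_arm),  ω_sun = 0, ω_ring = 1
22(0−ω_arm) = −78(1−ω_arm)  ⇒  100·ω_arm = 78  ⇒  ω_arm = 39/50
sun–planet mesh: 22·(0−39/50) = −28·(ω_p−ω_arm)  ⇒  ω_p−ω_arm = 429/700
exact speed ratio = 429/700

429/700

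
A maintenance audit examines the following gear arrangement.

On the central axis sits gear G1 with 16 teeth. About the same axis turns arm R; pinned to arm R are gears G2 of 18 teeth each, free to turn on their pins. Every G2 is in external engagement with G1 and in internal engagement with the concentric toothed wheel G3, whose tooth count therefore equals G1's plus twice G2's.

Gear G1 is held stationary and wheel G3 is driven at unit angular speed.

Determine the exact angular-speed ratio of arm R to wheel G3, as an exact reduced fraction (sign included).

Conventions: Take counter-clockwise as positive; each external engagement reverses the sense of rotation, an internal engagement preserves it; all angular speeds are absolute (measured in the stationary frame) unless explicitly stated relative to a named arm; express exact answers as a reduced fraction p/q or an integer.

13/17

planetary set (16T centre, 18T on arm, 52T internal) — Willis relation
ring teeth: 16 + 2·18 = 52
16(ω_sun−ω_arm) = −52(ω_ring−ω_arm),  ω_sun = 0, ω_ring = 1
16(0−ω_arm) = −52(1−ω_arm)  ⇒  68·ω_arm = 52  ⇒  ω_arm = 13/17
ω_out/ω_in = 13/17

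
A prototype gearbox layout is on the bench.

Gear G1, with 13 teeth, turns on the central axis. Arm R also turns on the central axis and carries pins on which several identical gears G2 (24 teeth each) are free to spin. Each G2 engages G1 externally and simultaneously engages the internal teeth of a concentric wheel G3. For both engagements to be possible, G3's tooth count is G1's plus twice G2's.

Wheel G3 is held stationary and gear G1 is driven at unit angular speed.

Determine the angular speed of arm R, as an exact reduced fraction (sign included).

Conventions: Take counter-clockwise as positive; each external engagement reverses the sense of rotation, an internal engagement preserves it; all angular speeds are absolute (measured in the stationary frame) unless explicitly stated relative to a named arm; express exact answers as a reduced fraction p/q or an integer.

topology: planetary set — G1 13T / G2 24T / G3 61T, arm = carrier (Willis)
ring teeth: 13 + 2·24 = 61
13(ω_sun−ω_arm) = −61(ω_ring−ω_arm),  ω_ring = 0, ω_sun = 1
13(1−ω_arm) = −61(0−ω_arm)  ⇒  74·ω_arm = 13  ⇒  ω_arm = 13/74
exact speed ratio = 13/74

13/74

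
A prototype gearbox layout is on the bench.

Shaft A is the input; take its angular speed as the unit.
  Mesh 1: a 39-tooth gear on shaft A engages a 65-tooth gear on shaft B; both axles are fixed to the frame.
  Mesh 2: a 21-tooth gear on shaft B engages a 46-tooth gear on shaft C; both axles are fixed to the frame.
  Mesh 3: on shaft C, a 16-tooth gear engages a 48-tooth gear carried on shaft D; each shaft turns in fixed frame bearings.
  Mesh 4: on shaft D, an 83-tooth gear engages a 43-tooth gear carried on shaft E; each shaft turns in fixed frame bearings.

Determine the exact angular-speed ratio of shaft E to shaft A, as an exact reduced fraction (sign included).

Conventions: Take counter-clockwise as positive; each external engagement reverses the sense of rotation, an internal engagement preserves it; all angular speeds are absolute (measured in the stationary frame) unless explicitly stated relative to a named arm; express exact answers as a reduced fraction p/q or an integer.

1743/9890

class = fixed-axis compound train [4 meshes; 4 ratios multiply, 4 sense flips]
mesh 1 [39T→65T]: running ratio 3/5, sense −
mesh 2 [21T→46T]: running ratio 63/230, sense +
mesh 3 [16T→48T]: running ratio 21/230, sense −
mesh 4 [83T→43T]: running ratio 1743/9890, sense +
ω_out/ω_in = 1743/9890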